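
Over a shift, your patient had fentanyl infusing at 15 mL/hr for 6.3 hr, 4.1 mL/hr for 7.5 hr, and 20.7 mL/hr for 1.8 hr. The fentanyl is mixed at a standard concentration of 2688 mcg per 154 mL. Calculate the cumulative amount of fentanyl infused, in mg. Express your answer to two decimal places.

Concentration = 2688 mcg ÷ 154 mL = 17.45455 mcg/mL
Stage 1: 15 mL/hr × 6.3 hr = 94.5 mL → 94.5 mL × 17.45455 mcg/mL = 1649.455 mcg
Stage 2: 4.1 mL/hr × 7.5 hr = 30.75 mL → 30.75 mL × 17.45455 mcg/mL = 536.7273 mcg
Stage 3: 20.7 mL/hr × 1.8 hr = 37.26 mL → 37.26 mL × 17.45455 mcg/mL = 650.3564 mcg
Total = 1649.455 + 536.7273 + 650.3564 = 2836.538 mcg = 2.836538 mg

2.84 mg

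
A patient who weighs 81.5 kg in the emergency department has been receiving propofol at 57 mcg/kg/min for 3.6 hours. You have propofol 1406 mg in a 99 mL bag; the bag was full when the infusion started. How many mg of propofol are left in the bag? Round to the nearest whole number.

Dose = 57 mcg/kg/min × 81.5 kg = 4645.5 mcg/min
4645.5 mcg/min × 60 min/hr = 278730 mcg/hr
Concentration = 1406 mg ÷ 99 mL = 14.20202 mg/mL = 14202.02 mcg/mL
Rate = 278730 mcg/hr ÷ 14202.02 mcg/mL = 19.62608 mL/hr
Volume infused = 19.62608 mL/hr × 3.6 hr = 70.65389 mL
Volume remaining = 99 − 70.65389 = 28.34611 mL
Drug remaining = 28.34611 mL × 14202.02 mcg/mL = 402572 mcg = 402.572 mg

403 mg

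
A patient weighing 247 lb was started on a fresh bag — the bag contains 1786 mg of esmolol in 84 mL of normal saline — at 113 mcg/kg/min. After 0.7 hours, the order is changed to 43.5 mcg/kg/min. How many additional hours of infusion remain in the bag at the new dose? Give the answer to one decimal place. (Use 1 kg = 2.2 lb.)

4.3 hours

Initial rate:
Weight = 247 lb ÷ 2.2 lb/kg = 112.2727 kg
Dose = 113 mcg/kg/min × 112.2727 kg = 12686.82 mcg/min
12686.82 mcg/min × 60 min/hr = 761209.1 mcg/hr
Concentration = 1786 mg ÷ 84 mL = 21.2619 mg/mL = 21261.9 mcg/mL
Rate = 761209.1 mcg/hr ÷ 21261.9 mcg/mL = 35.80155 mL/hr
Volume infused so far = 35.80155 mL/hr × 0.7 hr = 25.06108 mL
Volume remaining = 84 − 25.06108 = 58.93892 mL
New rate:
Dose = 43.5 mcg/kg/min × 112.2727 kg = 4883.864 mcg/min
4883.864 mcg/min × 60 min/hr = 293031.8 mcg/hr
Rate = 293031.8 mcg/hr ÷ 21261.9 mcg/mL = 13.78201 mL/hr
Time remaining = 58.93892 mL ÷ 13.78201 mL/hr = 4.27651 hr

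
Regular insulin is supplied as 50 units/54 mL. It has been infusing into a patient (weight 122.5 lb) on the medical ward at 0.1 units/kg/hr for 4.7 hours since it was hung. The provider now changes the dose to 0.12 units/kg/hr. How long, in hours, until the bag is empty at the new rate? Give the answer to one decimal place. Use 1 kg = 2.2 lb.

3.6 hours

Initial rate:
Weight = 122.5 lb ÷ 2.2 lb/kg = 55.68182 kg
Dose = 0.1 units/kg/hr × 55.68182 kg = 5.568182 units/hr
Concentration = 50 units ÷ 54 mL = 0.9259259 units/mL
Rate = 5.568182 units/hr ÷ 0.9259259 units/mL = 6.013636 mL/hr
Volume infused so far = 6.013636 mL/hr × 4.7 hr = 28.26409 mL
Volume remaining = 54 − 28.26409 = 25.73591 mL
New rate:
Dose = 0.12 units/kg/hr × 55.68182 kg = 6.681818 units/hr
Rate = 6.681818 units/hr ÷ 0.9259259 units/mL = 7.216364 mL/hr
Time remaining = 25.73591 mL ÷ 7.216364 mL/hr = 3.566327 hr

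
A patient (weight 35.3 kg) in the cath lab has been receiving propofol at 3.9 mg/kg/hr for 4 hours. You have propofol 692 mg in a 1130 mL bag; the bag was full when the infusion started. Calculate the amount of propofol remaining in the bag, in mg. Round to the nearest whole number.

Dose = 3.9 mg/kg/hr × 35.3 kg = 137.67 mg/hr
Concentration = 692 mg ÷ 1130 mL = 0.6123894 mg/mL
Rate = 137.67 mg/hr ÷ 0.6123894 mg/mL = 224.8079 mL/hr
Volume infused = 224.8079 mL/hr × 4 hr = 899.2318 mL
Volume remaining = 1130 − 899.2318 = 230.7682 mL
Drug remaining = 230.7682 mL × 0.6123894 mg/mL = 141.32 mg

141 mg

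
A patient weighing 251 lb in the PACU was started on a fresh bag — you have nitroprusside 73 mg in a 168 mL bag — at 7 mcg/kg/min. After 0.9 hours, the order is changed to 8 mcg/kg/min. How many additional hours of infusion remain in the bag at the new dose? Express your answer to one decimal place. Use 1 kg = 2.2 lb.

0.5 hours

Initial rate:
Weight = 251 lb ÷ 2.2 lb/kg = 114.0909 kg
Dose = 7 mcg/kg/min × 114.0909 kg = 798.6364 mcg/min
798.6364 mcg/min × 60 min/hr = 47918.18 mcg/hr
Concentration = 73 mg ÷ 168 mL = 0.4345238 mg/mL = 434.5238 mcg/mL
Rate = 47918.18 mcg/hr ÷ 434.5238 mcg/mL = 110.2775 mL/hr
Volume infused so far = 110.2775 mL/hr × 0.9 hr = 99.24971 mL
Volume remaining = 168 − 99.24971 = 68.75029 mL
New rate:
Dose = 8 mcg/kg/min × 114.0909 kg = 912.7273 mcg/min
912.7273 mcg/min × 60 min/hr = 54763.64 mcg/hr
Rate = 54763.64 mcg/hr ÷ 434.5238 mcg/mL = 126.0314 mL/hr
Time remaining = 68.75029 mL ÷ 126.0314 mL/hr = 0.5455013 hr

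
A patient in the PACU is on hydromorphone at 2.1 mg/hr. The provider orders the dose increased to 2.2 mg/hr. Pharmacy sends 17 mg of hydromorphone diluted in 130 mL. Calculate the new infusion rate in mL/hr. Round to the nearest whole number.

Concentration = 17 mg ÷ 130 mL = 0.1307692 mg/mL
Rate = 2.2 mg/hr ÷ 0.1307692 mg/mL = 16.82353 mL/hr

17 mL/hr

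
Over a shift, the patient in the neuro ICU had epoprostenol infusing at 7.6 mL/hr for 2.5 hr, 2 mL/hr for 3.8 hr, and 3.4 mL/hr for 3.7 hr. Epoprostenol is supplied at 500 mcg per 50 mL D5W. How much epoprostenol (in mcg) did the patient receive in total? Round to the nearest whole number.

Concentration = 500 mcg ÷ 50 mL = 10 mcg/mL
Stage 1: 7.6 mL/hr × 2.5 hr = 19 mL → 19 mL × 10 mcg/mL = 190 mcg
Stage 2: 2 mL/hr × 3.8 hr = 7.6 mL → 7.6 mL × 10 mcg/mL = 76 mcg
Stage 3: 3.4 mL/hr × 3.7 hr = 12.58 mL → 12.58 mL × 10 mcg/mL = 125.8 mcg
Total = 190 + 76 + 125.8 = 391.8 mcg

392 mcg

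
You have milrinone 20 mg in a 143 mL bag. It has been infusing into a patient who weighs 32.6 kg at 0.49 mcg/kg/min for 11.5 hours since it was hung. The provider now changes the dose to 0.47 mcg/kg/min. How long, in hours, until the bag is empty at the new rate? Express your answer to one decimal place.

9.8 hours

Initial rate:
Dose = 0.49 mcg/kg/min × 32.6 kg = 15.974 mcg/min
15.974 mcg/min × 60 min/hr = 958.44 mcg/hr
Concentration = 20 mg ÷ 143 mL = 0.1398601 mg/mL = 139.8601 mcg/mL
Rate = 958.44 mcg/hr ÷ 139.8601 mcg/mL = 6.852846 mL/hr
Volume infused so far = 6.852846 mL/hr × 11.5 hr = 78.80773 mL
Volume remaining = 143 − 78.80773 = 64.19227 mL
New rate:
Dose = 0.47 mcg/kg/min × 32.6 kg = 15.322 mcg/min
15.322 mcg/min × 60 min/hr = 919.32 mcg/hr
Rate = 919.32 mcg/hr ÷ 139.8601 mcg/mL = 6.573138 mL/hr
Time remaining = 64.19227 mL ÷ 6.573138 mL/hr = 9.765849 hr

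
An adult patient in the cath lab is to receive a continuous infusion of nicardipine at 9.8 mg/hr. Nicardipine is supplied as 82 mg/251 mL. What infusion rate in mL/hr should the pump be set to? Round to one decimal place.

30.0 mL/hr

Concentration = 82 mg ÷ 251 mL = 0.3266932 mg/mL
Rate = 9.8 mg/hr ÷ 0.3266932 mg/mL = 29.99756 mL/hr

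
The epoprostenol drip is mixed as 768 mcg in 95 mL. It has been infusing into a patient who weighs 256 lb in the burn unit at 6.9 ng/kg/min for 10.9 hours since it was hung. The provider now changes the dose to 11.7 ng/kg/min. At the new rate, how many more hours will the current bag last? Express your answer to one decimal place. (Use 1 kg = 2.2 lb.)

3.0 hours

Initial rate:
Weight = 256 lb ÷ 2.2 lb/kg = 116.3636 kg
Dose = 6.9 ng/kg/min × 116.3636 kg = 802.9091 ng/min
802.9091 ng/min × 60 min/hr = 48174.55 ng/hr
Concentration = 768 mcg ÷ 95 mL = 8.084211 mcg/mL = 8084.211 ng/mL
Rate = 48174.55 ng/hr ÷ 8084.211 ng/mL = 5.959091 mL/hr
Volume infused so far = 5.959091 mL/hr × 10.9 hr = 64.95409 mL
Volume remaining = 95 − 64.95409 = 30.04591 mL
New rate:
Dose = 11.7 ng/kg/min × 116.3636 kg = 1361.455 ng/min
1361.455 ng/min × 60 min/hr = 81687.27 ng/hr
Rate = 81687.27 ng/hr ÷ 8084.211 ng/mL = 10.10455 mL/hr
Time remaining = 30.04591 mL ÷ 10.10455 mL/hr = 2.973504 hr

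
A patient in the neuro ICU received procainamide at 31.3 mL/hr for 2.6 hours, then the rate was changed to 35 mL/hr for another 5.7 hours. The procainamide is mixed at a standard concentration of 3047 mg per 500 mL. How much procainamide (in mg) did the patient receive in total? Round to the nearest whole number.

1712 mg

Concentration = 3047 mg ÷ 500 mL = 6.094 mg/mL
Stage 1: 31.3 mL/hr × 2.6 hr = 81.38 mL → 81.38 mL × 6.094 mg/mL = 495.9297 mg
Stage 2: 35 mL/hr × 5.7 hr = 199.5 mL → 199.5 mL × 6.094 mg/mL = 1215.753 mg
Total = 495.9297 + 1215.753 = 1711.683 mg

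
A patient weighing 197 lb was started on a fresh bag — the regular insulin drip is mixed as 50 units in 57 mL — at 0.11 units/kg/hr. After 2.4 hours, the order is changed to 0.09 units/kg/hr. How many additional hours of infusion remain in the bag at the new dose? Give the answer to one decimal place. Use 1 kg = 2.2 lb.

3.3 hours

Initial rate:
Weight = 197 lb ÷ 2.2 lb/kg = 89.54545 kg
Dose = 0.11 units/kg/hr × 89.54545 kg = 9.85 units/hr
Concentration = 50 units ÷ 57 mL = 0.877193 units/mL
Rate = 9.85 units/hr ÷ 0.877193 units/mL = 11.229 mL/hr
Volume infused so far = 11.229 mL/hr × 2.4 hr = 26.9496 mL
Volume remaining = 57 − 26.9496 = 30.0504 mL
New rate:
Dose = 0.09 units/kg/hr × 89.54545 kg = 8.059091 units/hr
Rate = 8.059091 units/hr ÷ 0.877193 units/mL = 9.187364 mL/hr
Time remaining = 30.0504 mL ÷ 9.187364 mL/hr = 3.27084 hr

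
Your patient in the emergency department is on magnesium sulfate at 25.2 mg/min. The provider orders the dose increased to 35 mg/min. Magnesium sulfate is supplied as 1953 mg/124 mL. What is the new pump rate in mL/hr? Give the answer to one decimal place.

35 mg/min × 60 min/hr = 2100 mg/hr
Concentration = 1953 mg ÷ 124 mL = 15.75 mg/mL
Rate = 2100 mg/hr ÷ 15.75 mg/mL = 133.3333 mL/hr

133.3 mL/hr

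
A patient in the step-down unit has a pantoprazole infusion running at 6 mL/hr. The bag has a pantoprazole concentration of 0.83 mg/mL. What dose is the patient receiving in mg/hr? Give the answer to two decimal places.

4.98 mg/hr

Drug rate = 6 mL/hr × 0.83 mg/mL = 4.98 mg/hr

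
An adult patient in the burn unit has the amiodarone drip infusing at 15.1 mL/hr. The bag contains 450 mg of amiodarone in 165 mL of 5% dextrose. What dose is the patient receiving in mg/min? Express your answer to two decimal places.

0.69 mg/min

Concentration = 450 mg ÷ 165 mL = 2.727273 mg/mL
Drug rate = 15.1 mL/hr × 2.727273 mg/mL = 41.18182 mg/hr
41.18182 mg/hr ÷ 60 min/hr = 0.6863636 mg/min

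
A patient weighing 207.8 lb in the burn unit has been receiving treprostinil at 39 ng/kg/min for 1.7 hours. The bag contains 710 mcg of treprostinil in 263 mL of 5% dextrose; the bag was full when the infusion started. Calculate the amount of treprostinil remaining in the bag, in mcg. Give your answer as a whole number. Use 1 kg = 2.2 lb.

Weight = 207.8 lb ÷ 2.2 lb/kg = 94.45455 kg
Dose = 39 ng/kg/min × 94.45455 kg = 3683.727 ng/min
3683.727 ng/min × 60 min/hr = 221023.6 ng/hr
Concentration = 710 mcg ÷ 263 mL = 2.69962 mcg/mL = 2699.62 ng/mL
Rate = 221023.6 ng/hr ÷ 2699.62 ng/mL = 81.87214 mL/hr
Volume infused = 81.87214 mL/hr × 1.7 hr = 139.1826 mL
Volume remaining = 263 − 139.1826 = 123.8174 mL
Drug remaining = 123.8174 mL × 2699.62 ng/mL = 334259.8 ng = 334.2598 mcg

334 mcg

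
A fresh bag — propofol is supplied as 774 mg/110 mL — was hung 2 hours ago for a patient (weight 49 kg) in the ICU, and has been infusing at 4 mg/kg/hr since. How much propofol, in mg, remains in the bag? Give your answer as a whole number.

382 mg

Dose = 4 mg/kg/hr × 49 kg = 196 mg/hr
Concentration = 774 mg ÷ 110 mL = 7.036364 mg/mL
Rate = 196 mg/hr ÷ 7.036364 mg/mL = 27.8553 mL/hr
Volume infused = 27.8553 mL/hr × 2 hr = 55.71059 mL
Volume remaining = 110 − 55.71059 = 54.28941 mL
Drug remaining = 54.28941 mL × 7.036364 mg/mL = 382 mg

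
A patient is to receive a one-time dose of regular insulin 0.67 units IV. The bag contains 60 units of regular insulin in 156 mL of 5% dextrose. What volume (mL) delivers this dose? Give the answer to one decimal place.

1.7 mL

Concentration = 60 units ÷ 156 mL = 0.3846154 units/mL
Volume = 0.67 units ÷ 0.3846154 units/mL = 1.742 mL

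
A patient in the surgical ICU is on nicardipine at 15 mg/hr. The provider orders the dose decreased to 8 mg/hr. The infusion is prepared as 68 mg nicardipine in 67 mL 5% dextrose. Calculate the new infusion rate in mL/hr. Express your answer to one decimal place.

7.9 mL/hr

Concentration = 68 mg ÷ 67 mL = 1.014925 mg/mL
Rate = 8 mg/hr ÷ 1.014925 mg/mL = 7.882353 mL/hr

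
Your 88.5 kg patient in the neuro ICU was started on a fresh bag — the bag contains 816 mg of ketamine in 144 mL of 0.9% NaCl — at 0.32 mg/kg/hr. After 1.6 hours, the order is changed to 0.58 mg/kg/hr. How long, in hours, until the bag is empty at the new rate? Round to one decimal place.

15.0 hours

Initial rate:
Dose = 0.32 mg/kg/hr × 88.5 kg = 28.32 mg/hr
Concentration = 816 mg ÷ 144 mL = 5.666667 mg/mL
Rate = 28.32 mg/hr ÷ 5.666667 mg/mL = 4.997647 mL/hr
Volume infused so far = 4.997647 mL/hr × 1.6 hr = 7.996235 mL
Volume remaining = 144 − 7.996235 = 136.0038 mL
New rate:
Dose = 0.58 mg/kg/hr × 88.5 kg = 51.33 mg/hr
Rate = 51.33 mg/hr ÷ 5.666667 mg/mL = 9.058235 mL/hr
Time remaining = 136.0038 mL ÷ 9.058235 mL/hr = 15.01438 hr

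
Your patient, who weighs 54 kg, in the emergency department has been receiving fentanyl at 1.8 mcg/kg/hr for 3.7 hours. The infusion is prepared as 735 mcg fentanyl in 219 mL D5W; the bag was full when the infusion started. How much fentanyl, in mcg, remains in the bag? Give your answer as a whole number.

Dose = 1.8 mcg/kg/hr × 54 kg = 97.2 mcg/hr
Concentration = 735 mcg ÷ 219 mL = 3.356164 mcg/mL
Rate = 97.2 mcg/hr ÷ 3.356164 mcg/mL = 28.96163 mL/hr
Volume infused = 28.96163 mL/hr × 3.7 hr = 107.158 mL
Volume remaining = 219 − 107.158 = 111.842 mL
Drug remaining = 111.842 mL × 3.356164 mcg/mL = 375.36 mcg

375 mcg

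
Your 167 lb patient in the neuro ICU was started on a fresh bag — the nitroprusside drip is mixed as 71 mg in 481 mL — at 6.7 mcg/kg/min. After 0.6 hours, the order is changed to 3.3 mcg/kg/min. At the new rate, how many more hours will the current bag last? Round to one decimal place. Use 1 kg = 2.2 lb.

Initial rate:
Weight = 167 lb ÷ 2.2 lb/kg = 75.90909 kg
Dose = 6.7 mcg/kg/min × 75.90909 kg = 508.5909 mcg/min
508.5909 mcg/min × 60 min/hr = 30515.45 mcg/hr
Concentration = 71 mg ÷ 481 mL = 0.1476091 mg/mL = 147.6091 mcg/mL
Rate = 30515.45 mcg/hr ÷ 147.6091 mcg/mL = 206.7315 mL/hr
Volume infused so far = 206.7315 mL/hr × 0.6 hr = 124.0389 mL
Volume remaining = 481 − 124.0389 = 356.9611 mL
New rate:
Dose = 3.3 mcg/kg/min × 75.90909 kg = 250.5 mcg/min
250.5 mcg/min × 60 min/hr = 15030 mcg/hr
Rate = 15030 mcg/hr ÷ 147.6091 mcg/mL = 101.823 mL/hr
Time remaining = 356.9611 mL ÷ 101.823 mL/hr = 3.505704 hr

3.5 hours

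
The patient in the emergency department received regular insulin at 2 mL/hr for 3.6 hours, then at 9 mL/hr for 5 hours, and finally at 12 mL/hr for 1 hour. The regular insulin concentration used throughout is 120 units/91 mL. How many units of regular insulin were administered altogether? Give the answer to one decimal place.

Concentration = 120 units ÷ 91 mL = 1.318681 units/mL
Stage 1: 2 mL/hr × 3.6 hr = 7.2 mL → 7.2 mL × 1.318681 units/mL = 9.494505 units
Stage 2: 9 mL/hr × 5 hr = 45 mL → 45 mL × 1.318681 units/mL = 59.34066 units
Stage 3: 12 mL/hr × 1 hr = 12 mL → 12 mL × 1.318681 units/mL = 15.82418 units
Total = 9.494505 + 59.34066 + 15.82418 = 84.65934 units

84.7 units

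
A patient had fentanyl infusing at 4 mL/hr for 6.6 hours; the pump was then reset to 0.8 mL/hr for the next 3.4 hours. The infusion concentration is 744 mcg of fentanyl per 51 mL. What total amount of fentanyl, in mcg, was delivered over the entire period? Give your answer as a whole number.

Concentration = 744 mcg ÷ 51 mL = 14.58824 mcg/mL
Stage 1: 4 mL/hr × 6.6 hr = 26.4 mL → 26.4 mL × 14.58824 mcg/mL = 385.1294 mcg
Stage 2: 0.8 mL/hr × 3.4 hr = 2.72 mL → 2.72 mL × 14.58824 mcg/mL = 39.68 mcg
Total = 385.1294 + 39.68 = 424.8094 mcg

425 mcg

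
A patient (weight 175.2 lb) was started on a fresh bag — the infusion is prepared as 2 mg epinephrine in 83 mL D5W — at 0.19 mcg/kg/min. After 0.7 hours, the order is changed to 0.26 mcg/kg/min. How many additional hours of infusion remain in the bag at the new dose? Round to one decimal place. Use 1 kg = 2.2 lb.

1.1 hours

Initial rate:
Weight = 175.2 lb ÷ 2.2 lb/kg = 79.63636 kg
Dose = 0.19 mcg/kg/min × 79.63636 kg = 15.13091 mcg/min
15.13091 mcg/min × 60 min/hr = 907.8545 mcg/hr
Concentration = 2 mg ÷ 83 mL = 0.02409639 mg/mL = 24.09639 mcg/mL
Rate = 907.8545 mcg/hr ÷ 24.09639 mcg/mL = 37.67596 mL/hr
Volume infused so far = 37.67596 mL/hr × 0.7 hr = 26.37317 mL
Volume remaining = 83 − 26.37317 = 56.62683 mL
New rate:
Dose = 0.26 mcg/kg/min × 79.63636 kg = 20.70545 mcg/min
20.70545 mcg/min × 60 min/hr = 1242.327 mcg/hr
Rate = 1242.327 mcg/hr ÷ 24.09639 mcg/mL = 51.55658 mL/hr
Time remaining = 56.62683 mL ÷ 51.55658 mL/hr = 1.098343 hr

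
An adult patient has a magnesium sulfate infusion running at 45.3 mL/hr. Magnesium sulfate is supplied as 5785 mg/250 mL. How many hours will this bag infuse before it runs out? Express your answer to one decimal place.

Duration = 250 mL ÷ 45.3 mL/hr = 5.518764 hr

5.5 hours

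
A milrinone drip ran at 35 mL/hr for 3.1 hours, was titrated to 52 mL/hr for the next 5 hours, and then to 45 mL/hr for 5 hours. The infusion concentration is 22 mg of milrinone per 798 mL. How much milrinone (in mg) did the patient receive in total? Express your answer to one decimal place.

16.4 mg

Concentration = 22 mg ÷ 798 mL = 0.02756892 mg/mL
Stage 1: 35 mL/hr × 3.1 hr = 108.5 mL → 108.5 mL × 0.02756892 mg/mL = 2.991228 mg
Stage 2: 52 mL/hr × 5 hr = 260 mL → 260 mL × 0.02756892 mg/mL = 7.16792 mg
Stage 3: 45 mL/hr × 5 hr = 225 mL → 225 mL × 0.02756892 mg/mL = 6.203008 mg
Total = 2.991228 + 7.16792 + 6.203008 = 16.36216 mg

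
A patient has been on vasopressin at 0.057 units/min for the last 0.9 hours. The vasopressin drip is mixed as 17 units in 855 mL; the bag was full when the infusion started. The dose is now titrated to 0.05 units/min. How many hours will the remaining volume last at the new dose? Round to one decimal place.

Initial rate:
0.057 units/min × 60 min/hr = 3.42 units/hr
Concentration = 17 units ÷ 855 mL = 0.01988304 units/mL
Rate = 3.42 units/hr ÷ 0.01988304 units/mL = 172.0059 mL/hr
Volume infused so far = 172.0059 mL/hr × 0.9 hr = 154.8053 mL
Volume remaining = 855 − 154.8053 = 700.1947 mL
New rate:
0.05 units/min × 60 min/hr = 3 units/hr
Rate = 3 units/hr ÷ 0.01988304 units/mL = 150.8824 mL/hr
Time remaining = 700.1947 mL ÷ 150.8824 mL/hr = 4.640667 hr

4.6 hours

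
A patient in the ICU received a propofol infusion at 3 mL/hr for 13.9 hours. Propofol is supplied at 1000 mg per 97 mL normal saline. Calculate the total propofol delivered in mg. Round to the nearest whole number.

430 mg

Concentration = 1000 mg ÷ 97 mL = 10.30928 mg/mL = 10309.28 mcg/mL
Drug rate = 3 mL/hr × 10309.28 mcg/mL = 30927.84 mcg/hr
Total = 30927.84 mcg/hr × 13.9 hr = 429896.9 mcg = 429.8969 mg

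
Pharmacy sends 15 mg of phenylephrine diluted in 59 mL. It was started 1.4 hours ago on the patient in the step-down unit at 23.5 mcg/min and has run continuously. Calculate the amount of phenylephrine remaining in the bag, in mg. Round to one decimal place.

23.5 mcg/min × 60 min/hr = 1410 mcg/hr
Concentration = 15 mg ÷ 59 mL = 0.2542373 mg/mL = 254.2373 mcg/mL
Rate = 1410 mcg/hr ÷ 254.2373 mcg/mL = 5.546 mL/hr
Volume infused = 5.546 mL/hr × 1.4 hr = 7.7644 mL
Volume remaining = 59 − 7.7644 = 51.2356 mL
Drug remaining = 51.2356 mL × 254.2373 mcg/mL = 13026 mcg = 13.026 mg

13.0 mg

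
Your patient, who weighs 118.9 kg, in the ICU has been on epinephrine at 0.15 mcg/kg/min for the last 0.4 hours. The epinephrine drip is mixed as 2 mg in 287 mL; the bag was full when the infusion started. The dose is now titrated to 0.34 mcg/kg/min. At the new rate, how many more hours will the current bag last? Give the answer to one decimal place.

Initial rate:
Dose = 0.15 mcg/kg/min × 118.9 kg = 17.835 mcg/min
17.835 mcg/min × 60 min/hr = 1070.1 mcg/hr
Concentration = 2 mg ÷ 287 mL = 0.006968641 mg/mL = 6.968641 mcg/mL
Rate = 1070.1 mcg/hr ÷ 6.968641 mcg/mL = 153.5594 mL/hr
Volume infused so far = 153.5594 mL/hr × 0.4 hr = 61.42374 mL
Volume remaining = 287 − 61.42374 = 225.5763 mL
New rate:
Dose = 0.34 mcg/kg/min × 118.9 kg = 40.426 mcg/min
40.426 mcg/min × 60 min/hr = 2425.56 mcg/hr
Rate = 2425.56 mcg/hr ÷ 6.968641 mcg/mL = 348.0679 mL/hr
Time remaining = 225.5763 mL ÷ 348.0679 mL/hr = 0.6480813 hr

0.6 hours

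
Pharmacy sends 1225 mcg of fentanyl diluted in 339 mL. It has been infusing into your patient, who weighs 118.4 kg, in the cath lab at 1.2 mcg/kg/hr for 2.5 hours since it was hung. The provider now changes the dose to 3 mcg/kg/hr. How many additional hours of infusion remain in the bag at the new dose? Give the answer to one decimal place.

Initial rate:
Dose = 1.2 mcg/kg/hr × 118.4 kg = 142.08 mcg/hr
Concentration = 1225 mcg ÷ 339 mL = 3.613569 mcg/mL
Rate = 142.08 mcg/hr ÷ 3.613569 mcg/mL = 39.31847 mL/hr
Volume infused so far = 39.31847 mL/hr × 2.5 hr = 98.29616 mL
Volume remaining = 339 − 98.29616 = 240.7038 mL
New rate:
Dose = 3 mcg/kg/hr × 118.4 kg = 355.2 mcg/hr
Rate = 355.2 mcg/hr ÷ 3.613569 mcg/mL = 98.29616 mL/hr
Time remaining = 240.7038 mL ÷ 98.29616 mL/hr = 2.448761 hr

2.4 hours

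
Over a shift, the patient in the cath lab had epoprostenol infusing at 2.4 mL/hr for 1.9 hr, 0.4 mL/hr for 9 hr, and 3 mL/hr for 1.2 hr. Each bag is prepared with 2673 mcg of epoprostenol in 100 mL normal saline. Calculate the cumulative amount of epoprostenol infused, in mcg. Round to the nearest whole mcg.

314 mcg

Concentration = 2673 mcg ÷ 100 mL = 26.73 mcg/mL
Stage 1: 2.4 mL/hr × 1.9 hr = 4.56 mL → 4.56 mL × 26.73 mcg/mL = 121.8888 mcg
Stage 2: 0.4 mL/hr × 9 hr = 3.6 mL → 3.6 mL × 26.73 mcg/mL = 96.228 mcg
Stage 3: 3 mL/hr × 1.2 hr = 3.6 mL → 3.6 mL × 26.73 mcg/mL = 96.228 mcg
Total = 121.8888 + 96.228 + 96.228 = 314.3448 mcg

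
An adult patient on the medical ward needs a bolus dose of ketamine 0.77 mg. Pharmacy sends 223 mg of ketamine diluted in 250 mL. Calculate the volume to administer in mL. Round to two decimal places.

Concentration = 223 mg ÷ 250 mL = 0.892 mg/mL
Volume = 0.77 mg ÷ 0.892 mg/mL = 0.8632287 mL

0.86 mL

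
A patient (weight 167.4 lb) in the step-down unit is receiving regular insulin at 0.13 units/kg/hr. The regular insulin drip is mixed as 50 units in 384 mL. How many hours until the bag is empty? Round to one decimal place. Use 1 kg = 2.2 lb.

Weight = 167.4 lb ÷ 2.2 lb/kg = 76.09091 kg
Dose = 0.13 units/kg/hr × 76.09091 kg = 9.891818 units/hr
Concentration = 50 units ÷ 384 mL = 0.1302083 units/mL
Rate = 9.891818 units/hr ÷ 0.1302083 units/mL = 75.96916 mL/hr
Duration = 384 mL ÷ 75.96916 mL/hr = 5.054682 hr

5.1 hours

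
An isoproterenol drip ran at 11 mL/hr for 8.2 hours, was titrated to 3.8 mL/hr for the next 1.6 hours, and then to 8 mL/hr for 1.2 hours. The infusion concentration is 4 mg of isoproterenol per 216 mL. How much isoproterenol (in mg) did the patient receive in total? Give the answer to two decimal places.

Concentration = 4 mg ÷ 216 mL = 0.01851852 mg/mL
Stage 1: 11 mL/hr × 8.2 hr = 90.2 mL → 90.2 mL × 0.01851852 mg/mL = 1.67037 mg
Stage 2: 3.8 mL/hr × 1.6 hr = 6.08 mL → 6.08 mL × 0.01851852 mg/mL = 0.1125926 mg
Stage 3: 8 mL/hr × 1.2 hr = 9.6 mL → 9.6 mL × 0.01851852 mg/mL = 0.1777778 mg
Total = 1.67037 + 0.1125926 + 0.1777778 = 1.960741 mg

1.96 mg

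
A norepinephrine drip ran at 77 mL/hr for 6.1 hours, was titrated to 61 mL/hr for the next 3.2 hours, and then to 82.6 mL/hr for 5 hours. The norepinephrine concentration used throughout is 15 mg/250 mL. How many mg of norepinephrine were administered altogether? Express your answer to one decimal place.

64.7 mg

Concentration = 15 mg ÷ 250 mL = 0.06 mg/mL
Stage 1: 77 mL/hr × 6.1 hr = 469.7 mL → 469.7 mL × 0.06 mg/mL = 28.182 mg
Stage 2: 61 mL/hr × 3.2 hr = 195.2 mL → 195.2 mL × 0.06 mg/mL = 11.712 mg
Stage 3: 82.6 mL/hr × 5 hr = 413 mL → 413 mL × 0.06 mg/mL = 24.78 mg
Total = 28.182 + 11.712 + 24.78 = 64.674 mg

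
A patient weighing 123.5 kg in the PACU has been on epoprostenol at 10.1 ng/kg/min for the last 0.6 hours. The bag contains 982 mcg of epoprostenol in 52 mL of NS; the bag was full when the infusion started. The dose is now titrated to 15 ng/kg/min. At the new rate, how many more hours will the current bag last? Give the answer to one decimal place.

8.4 hours

Initial rate:
Dose = 10.1 ng/kg/min × 123.5 kg = 1247.35 ng/min
1247.35 ng/min × 60 min/hr = 74841 ng/hr
Concentration = 982 mcg ÷ 52 mL = 18.88462 mcg/mL = 18884.62 ng/mL
Rate = 74841 ng/hr ÷ 18884.62 ng/mL = 3.963067 mL/hr
Volume infused so far = 3.963067 mL/hr × 0.6 hr = 2.37784 mL
Volume remaining = 52 − 2.37784 = 49.62216 mL
New rate:
Dose = 15 ng/kg/min × 123.5 kg = 1852.5 ng/min
1852.5 ng/min × 60 min/hr = 111150 ng/hr
Rate = 111150 ng/hr ÷ 18884.62 ng/mL = 5.885743 mL/hr
Time remaining = 49.62216 mL ÷ 5.885743 mL/hr = 8.430908 hr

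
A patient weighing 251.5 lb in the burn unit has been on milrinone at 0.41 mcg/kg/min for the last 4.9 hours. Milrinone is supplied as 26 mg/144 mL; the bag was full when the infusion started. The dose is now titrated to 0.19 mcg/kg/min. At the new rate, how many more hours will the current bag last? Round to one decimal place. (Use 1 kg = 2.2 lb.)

9.4 hours

Initial rate:
Weight = 251.5 lb ÷ 2.2 lb/kg = 114.3182 kg
Dose = 0.41 mcg/kg/min × 114.3182 kg = 46.87045 mcg/min
46.87045 mcg/min × 60 min/hr = 2812.227 mcg/hr
Concentration = 26 mg ÷ 144 mL = 0.1805556 mg/mL = 180.5556 mcg/mL
Rate = 2812.227 mcg/hr ÷ 180.5556 mcg/mL = 15.57541 mL/hr
Volume infused so far = 15.57541 mL/hr × 4.9 hr = 76.31952 mL
Volume remaining = 144 − 76.31952 = 67.68048 mL
New rate:
Dose = 0.19 mcg/kg/min × 114.3182 kg = 21.72045 mcg/min
21.72045 mcg/min × 60 min/hr = 1303.227 mcg/hr
Rate = 1303.227 mcg/hr ÷ 180.5556 mcg/mL = 7.217874 mL/hr
Time remaining = 67.68048 mL ÷ 7.217874 mL/hr = 9.376788 hr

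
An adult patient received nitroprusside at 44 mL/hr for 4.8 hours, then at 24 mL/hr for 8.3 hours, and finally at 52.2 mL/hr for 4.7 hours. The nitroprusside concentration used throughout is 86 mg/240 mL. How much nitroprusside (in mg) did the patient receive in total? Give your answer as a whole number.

Concentration = 86 mg ÷ 240 mL = 0.3583333 mg/mL
Stage 1: 44 mL/hr × 4.8 hr = 211.2 mL → 211.2 mL × 0.3583333 mg/mL = 75.68 mg
Stage 2: 24 mL/hr × 8.3 hr = 199.2 mL → 199.2 mL × 0.3583333 mg/mL = 71.38 mg
Stage 3: 52.2 mL/hr × 4.7 hr = 245.34 mL → 245.34 mL × 0.3583333 mg/mL = 87.9135 mg
Total = 75.68 + 71.38 + 87.9135 = 234.9735 mg

235 mg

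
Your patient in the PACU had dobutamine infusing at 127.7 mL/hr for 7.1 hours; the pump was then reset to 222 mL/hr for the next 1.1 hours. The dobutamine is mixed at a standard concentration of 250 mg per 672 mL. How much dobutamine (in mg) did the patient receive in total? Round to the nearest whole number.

Concentration = 250 mg ÷ 672 mL = 0.3720238 mg/mL
Stage 1: 127.7 mL/hr × 7.1 hr = 906.67 mL → 906.67 mL × 0.3720238 mg/mL = 337.3028 mg
Stage 2: 222 mL/hr × 1.1 hr = 244.2 mL → 244.2 mL × 0.3720238 mg/mL = 90.84821 mg
Total = 337.3028 + 90.84821 = 428.151 mg

428 mg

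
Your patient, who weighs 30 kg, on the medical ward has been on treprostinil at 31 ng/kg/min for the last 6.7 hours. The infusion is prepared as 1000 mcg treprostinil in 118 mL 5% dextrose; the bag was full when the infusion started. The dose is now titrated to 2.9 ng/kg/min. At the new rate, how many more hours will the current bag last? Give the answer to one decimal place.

Initial rate:
Dose = 31 ng/kg/min × 30 kg = 930 ng/min
930 ng/min × 60 min/hr = 55800 ng/hr
Concentration = 1000 mcg ÷ 118 mL = 8.474576 mcg/mL = 8474.576 ng/mL
Rate = 55800 ng/hr ÷ 8474.576 ng/mL = 6.5844 mL/hr
Volume infused so far = 6.5844 mL/hr × 6.7 hr = 44.11548 mL
Volume remaining = 118 − 44.11548 = 73.88452 mL
New rate:
Dose = 2.9 ng/kg/min × 30 kg = 87 ng/min
87 ng/min × 60 min/hr = 5220 ng/hr
Rate = 5220 ng/hr ÷ 8474.576 ng/mL = 0.61596 mL/hr
Time remaining = 73.88452 mL ÷ 0.61596 mL/hr = 119.9502 hr

120.0 hours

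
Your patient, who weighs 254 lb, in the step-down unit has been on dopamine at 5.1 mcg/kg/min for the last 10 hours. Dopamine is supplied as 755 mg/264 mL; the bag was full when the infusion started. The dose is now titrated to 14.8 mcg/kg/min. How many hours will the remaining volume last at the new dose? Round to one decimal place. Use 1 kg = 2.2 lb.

Initial rate:
Weight = 254 lb ÷ 2.2 lb/kg = 115.4545 kg
Dose = 5.1 mcg/kg/min × 115.4545 kg = 588.8182 mcg/min
588.8182 mcg/min × 60 min/hr = 35329.09 mcg/hr
Concentration = 755 mg ÷ 264 mL = 2.859848 mg/mL = 2859.848 mcg/mL
Rate = 35329.09 mcg/hr ÷ 2859.848 mcg/mL = 12.35348 mL/hr
Volume infused so far = 12.35348 mL/hr × 10 hr = 123.5348 mL
Volume remaining = 264 − 123.5348 = 140.4652 mL
New rate:
Dose = 14.8 mcg/kg/min × 115.4545 kg = 1708.727 mcg/min
1708.727 mcg/min × 60 min/hr = 102523.6 mcg/hr
Rate = 102523.6 mcg/hr ÷ 2859.848 mcg/mL = 35.84932 mL/hr
Time remaining = 140.4652 mL ÷ 35.84932 mL/hr = 3.91821 hr

3.9 hours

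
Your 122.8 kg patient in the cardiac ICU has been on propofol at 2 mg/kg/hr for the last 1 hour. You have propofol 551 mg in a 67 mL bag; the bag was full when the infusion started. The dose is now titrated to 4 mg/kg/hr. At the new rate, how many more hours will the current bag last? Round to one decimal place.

0.6 hours

Initial rate:
Dose = 2 mg/kg/hr × 122.8 kg = 245.6 mg/hr
Concentration = 551 mg ÷ 67 mL = 8.223881 mg/mL
Rate = 245.6 mg/hr ÷ 8.223881 mg/mL = 29.86425 mL/hr
Volume infused so far = 29.86425 mL/hr × 1 hr = 29.86425 mL
Volume remaining = 67 − 29.86425 = 37.13575 mL
New rate:
Dose = 4 mg/kg/hr × 122.8 kg = 491.2 mg/hr
Rate = 491.2 mg/hr ÷ 8.223881 mg/mL = 59.72849 mL/hr
Time remaining = 37.13575 mL ÷ 59.72849 mL/hr = 0.6217427 hr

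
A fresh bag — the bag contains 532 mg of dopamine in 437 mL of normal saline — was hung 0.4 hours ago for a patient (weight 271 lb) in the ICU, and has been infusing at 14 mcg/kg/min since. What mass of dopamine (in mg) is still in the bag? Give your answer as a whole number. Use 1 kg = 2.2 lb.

491 mg

Weight = 271 lb ÷ 2.2 lb/kg = 123.1818 kg
Dose = 14 mcg/kg/min × 123.1818 kg = 1724.545 mcg/min
1724.545 mcg/min × 60 min/hr = 103472.7 mcg/hr
Concentration = 532 mg ÷ 437 mL = 1.217391 mg/mL = 1217.391 mcg/mL
Rate = 103472.7 mcg/hr ÷ 1217.391 mcg/mL = 84.99545 mL/hr
Volume infused = 84.99545 mL/hr × 0.4 hr = 33.99818 mL
Volume remaining = 437 − 33.99818 = 403.0018 mL
Drug remaining = 403.0018 mL × 1217.391 mcg/mL = 490610.9 mcg = 490.6109 mg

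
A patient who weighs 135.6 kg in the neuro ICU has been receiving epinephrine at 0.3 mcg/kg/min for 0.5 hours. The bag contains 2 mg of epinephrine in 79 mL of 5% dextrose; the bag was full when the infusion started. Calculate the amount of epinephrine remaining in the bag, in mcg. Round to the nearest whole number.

Dose = 0.3 mcg/kg/min × 135.6 kg = 40.68 mcg/min
40.68 mcg/min × 60 min/hr = 2440.8 mcg/hr
Concentration = 2 mg ÷ 79 mL = 0.02531646 mg/mL = 25.31646 mcg/mL
Rate = 2440.8 mcg/hr ÷ 25.31646 mcg/mL = 96.4116 mL/hr
Volume infused = 96.4116 mL/hr × 0.5 hr = 48.2058 mL
Volume remaining = 79 − 48.2058 = 30.7942 mL
Drug remaining = 30.7942 mL × 25.31646 mcg/mL = 779.6 mcg

780 mcg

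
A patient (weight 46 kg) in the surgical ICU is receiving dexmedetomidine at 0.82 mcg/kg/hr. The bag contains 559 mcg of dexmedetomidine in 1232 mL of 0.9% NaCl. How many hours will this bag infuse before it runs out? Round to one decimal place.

Dose = 0.82 mcg/kg/hr × 46 kg = 37.72 mcg/hr
Concentration = 559 mcg ÷ 1232 mL = 0.4537338 mcg/mL
Rate = 37.72 mcg/hr ÷ 0.4537338 mcg/mL = 83.13245 mL/hr
Duration = 1232 mL ÷ 83.13245 mL/hr = 14.81972 hr

14.8 hours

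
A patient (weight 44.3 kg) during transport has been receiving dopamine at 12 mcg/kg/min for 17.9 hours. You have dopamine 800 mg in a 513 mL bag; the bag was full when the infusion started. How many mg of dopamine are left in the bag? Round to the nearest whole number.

Dose = 12 mcg/kg/min × 44.3 kg = 531.6 mcg/min
531.6 mcg/min × 60 min/hr = 31896 mcg/hr
Concentration = 800 mg ÷ 513 mL = 1.559454 mg/mL = 1559.454 mcg/mL
Rate = 31896 mcg/hr ÷ 1559.454 mcg/mL = 20.45331 mL/hr
Volume infused = 20.45331 mL/hr × 17.9 hr = 366.1142 mL
Volume remaining = 513 − 366.1142 = 146.8858 mL
Drug remaining = 146.8858 mL × 1559.454 mcg/mL = 229061.6 mcg = 229.0616 mg

229 mg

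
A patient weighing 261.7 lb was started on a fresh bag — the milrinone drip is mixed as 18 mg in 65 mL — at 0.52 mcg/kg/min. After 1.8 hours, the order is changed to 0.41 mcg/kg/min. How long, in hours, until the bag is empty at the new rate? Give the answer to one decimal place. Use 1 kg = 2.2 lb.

3.9 hours

Initial rate:
Weight = 261.7 lb ÷ 2.2 lb/kg = 118.9545 kg
Dose = 0.52 mcg/kg/min × 118.9545 kg = 61.85636 mcg/min
61.85636 mcg/min × 60 min/hr = 3711.382 mcg/hr
Concentration = 18 mg ÷ 65 mL = 0.2769231 mg/mL = 276.9231 mcg/mL
Rate = 3711.382 mcg/hr ÷ 276.9231 mcg/mL = 13.40221 mL/hr
Volume infused so far = 13.40221 mL/hr × 1.8 hr = 24.12398 mL
Volume remaining = 65 − 24.12398 = 40.87602 mL
New rate:
Dose = 0.41 mcg/kg/min × 118.9545 kg = 48.77136 mcg/min
48.77136 mcg/min × 60 min/hr = 2926.282 mcg/hr
Rate = 2926.282 mcg/hr ÷ 276.9231 mcg/mL = 10.56713 mL/hr
Time remaining = 40.87602 mL ÷ 10.56713 mL/hr = 3.868224 hr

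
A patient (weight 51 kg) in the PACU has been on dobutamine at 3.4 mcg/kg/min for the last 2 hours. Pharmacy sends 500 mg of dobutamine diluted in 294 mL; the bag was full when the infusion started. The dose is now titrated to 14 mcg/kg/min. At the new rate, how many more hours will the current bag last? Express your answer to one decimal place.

Initial rate:
Dose = 3.4 mcg/kg/min × 51 kg = 173.4 mcg/min
173.4 mcg/min × 60 min/hr = 10404 mcg/hr
Concentration = 500 mg ÷ 294 mL = 1.70068 mg/mL = 1700.68 mcg/mL
Rate = 10404 mcg/hr ÷ 1700.68 mcg/mL = 6.117552 mL/hr
Volume infused so far = 6.117552 mL/hr × 2 hr = 12.2351 mL
Volume remaining = 294 − 12.2351 = 281.7649 mL
New rate:
Dose = 14 mcg/kg/min × 51 kg = 714 mcg/min
714 mcg/min × 60 min/hr = 42840 mcg/hr
Rate = 42840 mcg/hr ÷ 1700.68 mcg/mL = 25.18992 mL/hr
Time remaining = 281.7649 mL ÷ 25.18992 mL/hr = 11.18562 hr

11.2 hours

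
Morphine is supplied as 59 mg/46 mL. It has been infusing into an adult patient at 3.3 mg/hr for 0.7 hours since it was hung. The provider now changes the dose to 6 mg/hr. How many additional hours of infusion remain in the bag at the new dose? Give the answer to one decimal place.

9.4 hours

Initial rate:
Concentration = 59 mg ÷ 46 mL = 1.282609 mg/mL
Rate = 3.3 mg/hr ÷ 1.282609 mg/mL = 2.572881 mL/hr
Volume infused so far = 2.572881 mL/hr × 0.7 hr = 1.801017 mL
Volume remaining = 46 − 1.801017 = 44.19898 mL
New rate:
Rate = 6 mg/hr ÷ 1.282609 mg/mL = 4.677966 mL/hr
Time remaining = 44.19898 mL ÷ 4.677966 mL/hr = 9.448333 hr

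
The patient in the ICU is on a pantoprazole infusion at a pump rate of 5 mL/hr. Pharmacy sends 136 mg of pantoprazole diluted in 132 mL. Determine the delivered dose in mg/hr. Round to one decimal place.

5.2 mg/hr

Concentration = 136 mg ÷ 132 mL = 1.030303 mg/mL
Drug rate = 5 mL/hr × 1.030303 mg/mL = 5.151515 mg/hr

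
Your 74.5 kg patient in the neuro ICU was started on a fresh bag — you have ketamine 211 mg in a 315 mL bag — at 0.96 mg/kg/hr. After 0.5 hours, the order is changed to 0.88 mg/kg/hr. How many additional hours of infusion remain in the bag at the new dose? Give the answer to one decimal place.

Initial rate:
Dose = 0.96 mg/kg/hr × 74.5 kg = 71.52 mg/hr
Concentration = 211 mg ÷ 315 mL = 0.6698413 mg/mL
Rate = 71.52 mg/hr ÷ 0.6698413 mg/mL = 106.7716 mL/hr
Volume infused so far = 106.7716 mL/hr × 0.5 hr = 53.38578 mL
Volume remaining = 315 − 53.38578 = 261.6142 mL
New rate:
Dose = 0.88 mg/kg/hr × 74.5 kg = 65.56 mg/hr
Rate = 65.56 mg/hr ÷ 0.6698413 mg/mL = 97.87393 mL/hr
Time remaining = 261.6142 mL ÷ 97.87393 mL/hr = 2.672971 hr

2.7 hours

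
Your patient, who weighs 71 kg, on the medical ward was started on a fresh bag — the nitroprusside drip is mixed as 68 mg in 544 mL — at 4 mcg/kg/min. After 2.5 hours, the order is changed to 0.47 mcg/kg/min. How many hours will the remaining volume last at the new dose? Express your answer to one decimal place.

Initial rate:
Dose = 4 mcg/kg/min × 71 kg = 284 mcg/min
284 mcg/min × 60 min/hr = 17040 mcg/hr
Concentration = 68 mg ÷ 544 mL = 0.125 mg/mL = 125 mcg/mL
Rate = 17040 mcg/hr ÷ 125 mcg/mL = 136.32 mL/hr
Volume infused so far = 136.32 mL/hr × 2.5 hr = 340.8 mL
Volume remaining = 544 − 340.8 = 203.2 mL
New rate:
Dose = 0.47 mcg/kg/min × 71 kg = 33.37 mcg/min
33.37 mcg/min × 60 min/hr = 2002.2 mcg/hr
Rate = 2002.2 mcg/hr ÷ 125 mcg/mL = 16.0176 mL/hr
Time remaining = 203.2 mL ÷ 16.0176 mL/hr = 12.68605 hr

12.7 hours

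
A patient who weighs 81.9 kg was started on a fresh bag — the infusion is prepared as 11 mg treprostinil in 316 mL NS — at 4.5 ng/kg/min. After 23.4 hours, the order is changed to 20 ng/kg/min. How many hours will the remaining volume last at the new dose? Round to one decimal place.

106.7 hours

Initial rate:
Dose = 4.5 ng/kg/min × 81.9 kg = 368.55 ng/min
368.55 ng/min × 60 min/hr = 22113 ng/hr
Concentration = 11 mg ÷ 316 mL = 0.03481013 mg/mL = 34810.13 ng/mL
Rate = 22113 ng/hr ÷ 34810.13 ng/mL = 0.6352462 mL/hr
Volume infused so far = 0.6352462 mL/hr × 23.4 hr = 14.86476 mL
Volume remaining = 316 − 14.86476 = 301.1352 mL
New rate:
Dose = 20 ng/kg/min × 81.9 kg = 1638 ng/min
1638 ng/min × 60 min/hr = 98280 ng/hr
Rate = 98280 ng/hr ÷ 34810.13 ng/mL = 2.823316 mL/hr
Time remaining = 301.1352 mL ÷ 2.823316 mL/hr = 106.6601 hr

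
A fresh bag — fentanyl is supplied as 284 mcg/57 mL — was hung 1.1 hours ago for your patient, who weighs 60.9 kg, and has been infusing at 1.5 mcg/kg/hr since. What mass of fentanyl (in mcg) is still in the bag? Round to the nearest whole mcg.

Dose = 1.5 mcg/kg/hr × 60.9 kg = 91.35 mcg/hr
Concentration = 284 mcg ÷ 57 mL = 4.982456 mcg/mL
Rate = 91.35 mcg/hr ÷ 4.982456 mcg/mL = 18.33433 mL/hr
Volume infused = 18.33433 mL/hr × 1.1 hr = 20.16776 mL
Volume remaining = 57 − 20.16776 = 36.83224 mL
Drug remaining = 36.83224 mL × 4.982456 mcg/mL = 183.515 mcg

184 mcg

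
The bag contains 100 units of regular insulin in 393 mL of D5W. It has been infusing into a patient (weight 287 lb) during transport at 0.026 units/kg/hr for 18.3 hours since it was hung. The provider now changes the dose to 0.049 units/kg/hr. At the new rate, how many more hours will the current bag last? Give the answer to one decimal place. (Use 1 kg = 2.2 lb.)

Initial rate:
Weight = 287 lb ÷ 2.2 lb/kg = 130.4545 kg
Dose = 0.026 units/kg/hr × 130.4545 kg = 3.391818 units/hr
Concentration = 100 units ÷ 393 mL = 0.2544529 units/mL
Rate = 3.391818 units/hr ÷ 0.2544529 units/mL = 13.32985 mL/hr
Volume infused so far = 13.32985 mL/hr × 18.3 hr = 243.9362 mL
Volume remaining = 393 − 243.9362 = 149.0638 mL
New rate:
Dose = 0.049 units/kg/hr × 130.4545 kg = 6.392273 units/hr
Rate = 6.392273 units/hr ÷ 0.2544529 units/mL = 25.12163 mL/hr
Time remaining = 149.0638 mL ÷ 25.12163 mL/hr = 5.933684 hr

5.9 hours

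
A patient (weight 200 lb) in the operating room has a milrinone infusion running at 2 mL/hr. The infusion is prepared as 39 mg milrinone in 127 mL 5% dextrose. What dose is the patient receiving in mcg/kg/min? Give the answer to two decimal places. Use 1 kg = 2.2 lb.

Weight = 200 lb ÷ 2.2 lb/kg = 90.90909 kg
Concentration = 39 mg ÷ 127 mL = 0.3070866 mg/mL = 307.0866 mcg/mL
Drug rate = 2 mL/hr × 307.0866 mcg/mL = 614.1732 mcg/hr
614.1732 mcg/hr ÷ 60 min/hr = 10.23622 mcg/min
10.23622 mcg/min ÷ 90.90909 kg = 0.1125984 mcg/kg/min

0.11 mcg/kg/min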